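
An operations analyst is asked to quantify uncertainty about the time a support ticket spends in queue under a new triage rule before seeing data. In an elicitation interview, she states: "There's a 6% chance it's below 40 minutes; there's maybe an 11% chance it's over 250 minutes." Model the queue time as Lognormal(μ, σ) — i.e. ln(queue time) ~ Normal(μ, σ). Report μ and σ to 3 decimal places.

μ ≈ 4.713, σ ≈ 0.659

If T ~ Lognormal(μ,σ) then ln T ~ Normal(μ,σ), so the p-quantile of ln T is μ + z_p·σ.
ln(40) = 3.689 and ln(250) = 5.521; z_{0.06} = -1.555, z_{0.89} = 1.227.
σ = (5.521 − 3.689)/(1.227 − (-1.555)) = 0.659.
μ = 3.689 − (-1.555)·0.659 = 4.713.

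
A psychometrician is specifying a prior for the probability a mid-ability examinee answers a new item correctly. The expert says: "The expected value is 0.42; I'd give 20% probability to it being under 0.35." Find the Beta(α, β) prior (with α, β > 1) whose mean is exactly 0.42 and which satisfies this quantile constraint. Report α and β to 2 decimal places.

α ≈ 15.01, β ≈ 20.73

With mean 0.42 fixed, write α = 0.42s, β = 0.58s where s = α+β.
Need P(θ < 0.35) = 0.2 under Beta(0.42s, 0.58s). Normal approximation: (q−m)/√(m(1−m)/s) ≈ z_{0.2} = -0.842, so s ≈ 0.42·0.58·(-0.842)²/(0.35−0.42)² = 35.2.
At s = 35.2: P(θ<0.35) ≈ 0.202. Adjusting to match 0.2 gives s ≈ 35.74.
So α = 0.42·35.74 ≈ 15.01, β = 0.58·35.74 ≈ 20.73.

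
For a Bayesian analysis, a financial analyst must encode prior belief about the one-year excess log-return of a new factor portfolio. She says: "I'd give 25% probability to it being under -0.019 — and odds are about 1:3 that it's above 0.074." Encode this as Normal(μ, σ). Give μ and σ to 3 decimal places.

The p-quantile of Normal(μ,σ) is μ + z_p·σ, with z_{0.25} = -0.6745 and z_{0.75} = 0.6745.
Eliminate σ: μ = (z₂·x₁ − z₁·x₂)/(z₂ − z₁) = (0.6745·-0.019 − (-0.6745)·0.074)/1.349 = 0.028.
Then σ = (x₂ − x₁)/(z₂ − z₁) = (0.074 − -0.019)/1.349 = 0.069.

μ = 0.028, σ = 0.069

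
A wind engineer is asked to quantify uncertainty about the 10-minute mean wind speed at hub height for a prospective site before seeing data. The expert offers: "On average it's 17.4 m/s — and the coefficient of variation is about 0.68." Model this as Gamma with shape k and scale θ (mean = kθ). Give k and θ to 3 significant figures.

k ≈ 2.16, θ ≈ 8.05

For Gamma(k, scale θ): mean = kθ, variance = kθ², so CV = 1/√k.
CV = 0.68, hence k = 1/CV² = 2.16.
Then θ = mean/k = 17.4/2.16 = 8.05.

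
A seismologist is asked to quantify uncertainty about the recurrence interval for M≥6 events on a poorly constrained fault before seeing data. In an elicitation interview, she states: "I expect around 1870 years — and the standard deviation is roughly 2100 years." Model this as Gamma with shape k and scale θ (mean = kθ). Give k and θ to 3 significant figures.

k ≈ 0.793, θ ≈ 2360

For Gamma(k, scale θ): mean = kθ, variance = kθ², so CV = 1/√k.
CV = SD/mean = 2100/1870 = 1.123, hence k = 1/CV² = 0.793.
Then θ = mean/k = 1870/0.793 = 2360.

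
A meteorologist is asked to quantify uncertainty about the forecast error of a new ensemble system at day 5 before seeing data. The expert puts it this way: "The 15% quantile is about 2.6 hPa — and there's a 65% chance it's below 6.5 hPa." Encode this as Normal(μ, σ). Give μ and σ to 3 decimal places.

The p-quantile of Normal(μ,σ) is μ + z_p·σ, with z_{0.15} = -1.036 and z_{0.65} = 0.3853.
Eliminate σ: μ = (z₂·x₁ − z₁·x₂)/(z₂ − z₁) = (0.3853·2.6 − (-1.036)·6.5)/1.422 = 5.443.
Then σ = (x₂ − x₁)/(z₂ − z₁) = (6.5 − 2.6)/1.422 = 2.743.

μ = 5.443, σ = 2.743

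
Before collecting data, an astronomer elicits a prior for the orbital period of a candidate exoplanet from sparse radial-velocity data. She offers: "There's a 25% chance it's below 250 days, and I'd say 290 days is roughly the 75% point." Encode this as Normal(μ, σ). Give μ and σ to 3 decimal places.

μ = 270.000, σ = 29.652

The p-quantile of Normal(μ,σ) is μ + z_p·σ, with z_{0.25} = -0.6745 and z_{0.75} = 0.6745.
Eliminate σ: μ = (z₂·x₁ − z₁·x₂)/(z₂ − z₁) = (0.6745·250 − (-0.6745)·290)/1.349 = 270.000.
Then σ = (x₂ − x₁)/(z₂ − z₁) = (290 − 250)/1.349 = 29.652.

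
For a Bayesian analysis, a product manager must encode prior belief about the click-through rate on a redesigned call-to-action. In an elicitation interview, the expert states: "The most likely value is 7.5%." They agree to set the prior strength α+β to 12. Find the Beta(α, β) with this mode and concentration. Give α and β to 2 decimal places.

α = 1.75, β = 10.25

For α,β > 1 the Beta mode is (α−1)/(α+β−2). With α+β = 12, the mode is (α−1)/10.
Set (α−1)/10 = 0.075 → α = 1 + 0.075·10 = 1.75.
β = 12 − α = 10.25.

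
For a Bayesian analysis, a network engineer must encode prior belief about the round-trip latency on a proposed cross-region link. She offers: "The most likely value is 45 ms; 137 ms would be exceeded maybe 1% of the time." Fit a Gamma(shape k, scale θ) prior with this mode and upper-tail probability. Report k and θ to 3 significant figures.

Gamma(k,θ) with k>1 has mode (k−1)θ, so θ = 45/(k−1).
Need P(X < 137) = 0.99 with θ tied to k this way. Start at k = 2, θ = 45: P(X<137) ≈ 0.807.
Too low — raise k to concentrate. Iterating converges to k ≈ 4.62.
Then θ = 45/(4.62−1) ≈ 12.4.

k ≈ 4.62, θ ≈ 12.4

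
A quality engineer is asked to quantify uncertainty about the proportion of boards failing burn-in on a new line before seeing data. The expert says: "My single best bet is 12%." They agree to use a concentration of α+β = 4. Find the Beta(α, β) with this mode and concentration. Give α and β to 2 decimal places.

For α,β > 1 the Beta mode is (α−1)/(α+β−2). With α+β = 4, the mode is (α−1)/2.
Set (α−1)/2 = 0.12 → α = 1 + 0.12·2 = 1.24.
β = 4 − α = 2.76.

α = 1.24, β = 2.76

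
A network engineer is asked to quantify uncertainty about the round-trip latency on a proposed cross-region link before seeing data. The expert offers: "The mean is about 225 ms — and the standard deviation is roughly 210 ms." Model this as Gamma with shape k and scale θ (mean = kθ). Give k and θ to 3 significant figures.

k ≈ 1.15, θ ≈ 196

For Gamma(k, scale θ): mean = kθ, variance = kθ², so CV = 1/√k.
CV = SD/mean = 210/225 = 0.9333, hence k = 1/CV² = 1.15.
Then θ = mean/k = 225/1.15 = 196.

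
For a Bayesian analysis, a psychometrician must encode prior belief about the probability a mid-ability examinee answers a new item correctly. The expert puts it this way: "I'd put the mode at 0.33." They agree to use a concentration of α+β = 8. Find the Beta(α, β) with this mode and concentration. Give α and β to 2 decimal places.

For α,β > 1 the Beta mode is (α−1)/(α+β−2). With α+β = 8, the mode is (α−1)/6.
Set (α−1)/6 = 0.33 → α = 1 + 0.33·6 = 2.98.
β = 8 − α = 5.02.

α = 2.98, β = 5.02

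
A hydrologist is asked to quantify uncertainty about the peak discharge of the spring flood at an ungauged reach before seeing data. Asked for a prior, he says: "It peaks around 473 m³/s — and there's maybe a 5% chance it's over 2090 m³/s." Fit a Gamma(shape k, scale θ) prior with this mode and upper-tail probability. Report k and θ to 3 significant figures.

Gamma(k,θ) with k>1 has mode (k−1)θ, so θ = 473/(k−1).
Need P(X < 2090) = 0.95 with θ tied to k this way. Start at k = 2, θ = 473: P(X<2090) ≈ 0.935.
Too low — raise k to concentrate. Iterating converges to k ≈ 2.12.
Then θ = 473/(2.12−1) ≈ 424.

k ≈ 2.12, θ ≈ 424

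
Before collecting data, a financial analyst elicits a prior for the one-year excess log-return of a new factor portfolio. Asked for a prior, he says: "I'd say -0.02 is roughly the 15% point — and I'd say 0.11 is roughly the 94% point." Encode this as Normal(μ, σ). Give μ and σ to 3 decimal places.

μ = 0.032, σ = 0.050

For Normal(μ,σ), the p-quantile is μ + z_p·σ. Here z_{0.15} = -1.036, z_{0.94} = 1.555.
So -0.02 = μ − 1.036σ and 0.11 = μ + 1.555σ.
Subtracting: σ = (0.11 − -0.02)/(1.555 − (-1.036)) = 0.050.
Then μ = -0.02 − (-1.036)·0.050 = 0.032.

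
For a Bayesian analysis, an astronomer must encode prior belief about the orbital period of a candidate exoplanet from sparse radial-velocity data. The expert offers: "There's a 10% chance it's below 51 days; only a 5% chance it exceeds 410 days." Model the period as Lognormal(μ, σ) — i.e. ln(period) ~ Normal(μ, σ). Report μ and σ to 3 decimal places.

If T ~ Lognormal(μ,σ) then ln T ~ Normal(μ,σ), so the p-quantile of ln T is μ + z_p·σ.
ln(51) = 3.932 and ln(410) = 6.016; z_{0.1} = -1.282, z_{0.95} = 1.645.
σ = (6.016 − 3.932)/(1.645 − (-1.282)) = 0.712.
μ = 3.932 − (-1.282)·0.712 = 4.845.

μ ≈ 4.845, σ ≈ 0.712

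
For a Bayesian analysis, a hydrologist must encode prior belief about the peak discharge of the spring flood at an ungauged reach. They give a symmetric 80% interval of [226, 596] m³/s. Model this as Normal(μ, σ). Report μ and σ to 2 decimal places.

A symmetric 80% interval runs μ ± z·σ with z = 1.282.
Half-width = 185, so σ = 185/1.282 = 144.36.
μ is the interval midpoint, 411.00.

μ = 411.00, σ = 144.36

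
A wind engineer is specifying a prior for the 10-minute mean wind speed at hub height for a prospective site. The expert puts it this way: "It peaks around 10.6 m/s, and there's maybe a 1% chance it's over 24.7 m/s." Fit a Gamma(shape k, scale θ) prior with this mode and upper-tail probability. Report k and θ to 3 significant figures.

Gamma(k,θ) with k>1 has mode (k−1)θ, so θ = 10.6/(k−1).
Need P(X < 24.7) = 0.99 with θ tied to k this way. Start at k = 2, θ = 10.6: P(X<24.7) ≈ 0.676.
Too low — raise k to concentrate. Iterating converges to k ≈ 7.66.
Then θ = 10.6/(7.66−1) ≈ 1.59.

k ≈ 7.66, θ ≈ 1.59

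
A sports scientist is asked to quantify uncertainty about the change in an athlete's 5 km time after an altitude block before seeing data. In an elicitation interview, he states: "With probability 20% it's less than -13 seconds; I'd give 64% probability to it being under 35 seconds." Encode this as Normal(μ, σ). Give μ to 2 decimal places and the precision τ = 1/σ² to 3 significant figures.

μ = 20.66, τ = 0.000625

The p-quantile of Normal(μ,σ) is μ + z_p·σ, with z_{0.2} = -0.8416 and z_{0.64} = 0.3585.
Eliminate σ: μ = (z₂·x₁ − z₁·x₂)/(z₂ − z₁) = (0.3585·-13 − (-0.8416)·35)/1.2 = 20.66.
Then σ = (x₂ − x₁)/(z₂ − z₁) = (35 − -13)/1.2 = 40.00.
Precision τ = 1/σ² = 1/40² = 0.000625.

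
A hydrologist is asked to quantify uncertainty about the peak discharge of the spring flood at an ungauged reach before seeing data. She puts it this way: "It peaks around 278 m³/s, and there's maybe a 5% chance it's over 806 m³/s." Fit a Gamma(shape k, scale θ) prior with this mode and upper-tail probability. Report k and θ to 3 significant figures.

k ≈ 3.35, θ ≈ 118

Gamma(k,θ) with k>1 has mode (k−1)θ, so θ = 278/(k−1).
Need P(X < 806) = 0.95 with θ tied to k this way. Start at k = 2, θ = 278: P(X<806) ≈ 0.785.
Too low — raise k to concentrate. Iterating converges to k ≈ 3.35.
Then θ = 278/(3.35−1) ≈ 118.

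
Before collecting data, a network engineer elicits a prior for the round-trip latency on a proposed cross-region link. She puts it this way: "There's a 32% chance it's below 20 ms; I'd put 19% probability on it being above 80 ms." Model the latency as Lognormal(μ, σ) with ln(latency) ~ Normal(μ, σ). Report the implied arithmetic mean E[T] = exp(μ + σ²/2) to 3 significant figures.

E[T] ≈ 55.1 ms

If T ~ Lognormal(μ,σ) then ln T ~ Normal(μ,σ), so the p-quantile of ln T is μ + z_p·σ.
ln(20) = 2.996 and ln(80) = 4.382; z_{0.32} = -0.4677, z_{0.81} = 0.8779.
σ = (4.382 − 2.996)/(0.8779 − (-0.4677)) = 1.030.
μ = 2.996 − (-0.4677)·1.030 = 3.478.
E[T] = exp(μ + σ²/2) = exp(3.478 + 0.5307) = 55.1 ms.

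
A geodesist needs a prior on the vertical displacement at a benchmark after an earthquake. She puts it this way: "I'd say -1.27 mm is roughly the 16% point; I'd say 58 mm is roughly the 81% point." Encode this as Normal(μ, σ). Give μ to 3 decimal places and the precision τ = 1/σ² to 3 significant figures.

For Normal(μ,σ), the p-quantile is μ + z_p·σ. Here z_{0.16} = -0.9945, z_{0.81} = 0.8779.
So -1.27 = μ − 0.9945σ and 58 = μ + 0.8779σ.
Subtracting: σ = (58 − -1.27)/(0.8779 − (-0.9945)) = 31.655.
Then μ = -1.27 − (-0.9945)·31.655 = 30.210.
Precision τ = 1/σ² = 1/31.66² = 0.000998.

μ = 30.210, τ = 0.000998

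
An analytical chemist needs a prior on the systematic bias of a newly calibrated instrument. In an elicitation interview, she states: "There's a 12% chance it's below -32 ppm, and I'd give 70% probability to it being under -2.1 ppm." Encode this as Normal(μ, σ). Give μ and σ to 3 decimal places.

For Normal(μ,σ), the p-quantile is μ + z_p·σ. Here z_{0.12} = -1.175, z_{0.7} = 0.5244.
So -32 = μ − 1.175σ and -2.1 = μ + 0.5244σ.
Subtracting: σ = (-2.1 − -32)/(0.5244 − (-1.175)) = 17.595.
Then μ = -32 − (-1.175)·17.595 = -11.327.

μ = -11.327, σ = 17.595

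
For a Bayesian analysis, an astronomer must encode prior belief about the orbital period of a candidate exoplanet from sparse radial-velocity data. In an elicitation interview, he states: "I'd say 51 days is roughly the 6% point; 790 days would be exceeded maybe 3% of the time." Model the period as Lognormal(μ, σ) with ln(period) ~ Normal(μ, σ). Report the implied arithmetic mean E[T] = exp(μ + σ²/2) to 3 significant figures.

E[T] ≈ 242 days

If T ~ Lognormal(μ,σ) then ln T ~ Normal(μ,σ), so the p-quantile of ln T is μ + z_p·σ.
ln(51) = 3.932 and ln(790) = 6.672; z_{0.06} = -1.555, z_{0.97} = 1.881.
σ = (6.672 − 3.932)/(1.881 − (-1.555)) = 0.798.
μ = 3.932 − (-1.555)·0.798 = 5.172.
E[T] = exp(μ + σ²/2) = exp(5.172 + 0.3181) = 242 days.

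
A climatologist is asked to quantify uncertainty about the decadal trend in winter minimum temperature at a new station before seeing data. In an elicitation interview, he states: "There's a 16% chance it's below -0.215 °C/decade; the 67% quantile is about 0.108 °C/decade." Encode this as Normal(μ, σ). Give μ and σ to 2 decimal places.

The p-quantile of Normal(μ,σ) is μ + z_p·σ, with z_{0.16} = -0.9945 and z_{0.67} = 0.4399.
Eliminate σ: μ = (z₂·x₁ − z₁·x₂)/(z₂ − z₁) = (0.4399·-0.215 − (-0.9945)·0.108)/1.434 = 0.01.
Then σ = (x₂ − x₁)/(z₂ − z₁) = (0.108 − -0.215)/1.434 = 0.23.

μ = 0.01, σ = 0.23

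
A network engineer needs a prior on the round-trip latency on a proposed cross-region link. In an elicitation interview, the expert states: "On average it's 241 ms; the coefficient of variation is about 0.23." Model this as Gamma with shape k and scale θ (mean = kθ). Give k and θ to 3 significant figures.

k ≈ 18.9, θ ≈ 12.7

For Gamma(k, scale θ): mean = kθ, variance = kθ², so CV = 1/√k.
CV = 0.23, hence k = 1/CV² = 18.9.
Then θ = mean/k = 241/18.9 = 12.7.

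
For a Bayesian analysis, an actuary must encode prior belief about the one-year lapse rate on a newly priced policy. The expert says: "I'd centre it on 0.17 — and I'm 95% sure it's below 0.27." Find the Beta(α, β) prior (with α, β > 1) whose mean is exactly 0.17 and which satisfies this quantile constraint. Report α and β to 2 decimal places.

With mean 0.17 fixed, write α = 0.17s, β = 0.83s where s = α+β.
Need P(θ < 0.27) = 0.95 under Beta(0.17s, 0.83s). Normal approximation: (q−m)/√(m(1−m)/s) ≈ z_{0.95} = 1.64, so s ≈ 0.17·0.83·(1.64)²/(0.27−0.17)² = 38.2.
At s = 38.2: P(θ<0.27) ≈ 0.938. Adjusting to match 0.95 gives s ≈ 44.06.
So α = 0.17·44.06 ≈ 7.49, β = 0.83·44.06 ≈ 36.57.

α ≈ 7.49, β ≈ 36.57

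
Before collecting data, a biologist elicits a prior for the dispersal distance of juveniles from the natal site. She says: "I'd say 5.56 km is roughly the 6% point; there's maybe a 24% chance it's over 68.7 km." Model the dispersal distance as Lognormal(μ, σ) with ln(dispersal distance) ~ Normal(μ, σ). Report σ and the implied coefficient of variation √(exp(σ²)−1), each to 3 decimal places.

σ ≈ 1.112, CV ≈ 1.563

If T ~ Lognormal(μ,σ) then ln T ~ Normal(μ,σ), so the p-quantile of ln T is μ + z_p·σ.
ln(5.56) = 1.716 and ln(68.7) = 4.23; z_{0.06} = -1.555, z_{0.76} = 0.7063.
σ = (4.23 − 1.716)/(0.7063 − (-1.555)) = 1.112.
μ = 1.716 − (-1.555)·1.112 = 3.444.
CV = √(exp(σ²)−1) = √(exp(1.2364)−1) = 1.563.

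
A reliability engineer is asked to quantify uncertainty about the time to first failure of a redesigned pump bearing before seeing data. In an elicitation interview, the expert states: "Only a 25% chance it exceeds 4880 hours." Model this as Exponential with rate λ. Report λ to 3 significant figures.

λ ≈ 0.000284

P(T > 4880.0) = e^(−λ·4880.0) = 0.25, so λ = −ln(0.25)/4880.0 = 0.000284.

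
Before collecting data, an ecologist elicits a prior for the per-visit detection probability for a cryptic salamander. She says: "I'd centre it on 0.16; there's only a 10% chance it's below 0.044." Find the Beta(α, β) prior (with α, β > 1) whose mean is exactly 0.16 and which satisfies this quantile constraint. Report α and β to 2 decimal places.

With mean 0.16 fixed, write α = 0.16s, β = 0.84s where s = α+β.
Need P(θ < 0.044) = 0.1 under Beta(0.16s, 0.84s). Normal approximation: (q−m)/√(m(1−m)/s) ≈ z_{0.1} = -1.28, so s ≈ 0.16·0.84·(-1.28)²/(0.044−0.16)² = 16.4.
At s = 16.4: P(θ<0.044) ≈ 0.054. Adjusting to match 0.1 gives s ≈ 11.56.
So α = 0.16·11.56 ≈ 1.85, β = 0.84·11.56 ≈ 9.71.

α ≈ 1.85, β ≈ 9.71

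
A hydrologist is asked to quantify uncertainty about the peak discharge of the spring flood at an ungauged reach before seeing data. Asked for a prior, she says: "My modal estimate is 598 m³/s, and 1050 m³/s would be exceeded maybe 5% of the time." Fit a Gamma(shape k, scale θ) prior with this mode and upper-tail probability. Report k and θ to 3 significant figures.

Gamma(k,θ) with k>1 has mode (k−1)θ, so θ = 598/(k−1).
Need P(X < 1050) = 0.95 with θ tied to k this way. Start at k = 2, θ = 598: P(X<1050) ≈ 0.524.
Too low — raise k to concentrate. Iterating converges to k ≈ 9.8.
Then θ = 598/(9.8−1) ≈ 67.9.

k ≈ 9.8, θ ≈ 67.9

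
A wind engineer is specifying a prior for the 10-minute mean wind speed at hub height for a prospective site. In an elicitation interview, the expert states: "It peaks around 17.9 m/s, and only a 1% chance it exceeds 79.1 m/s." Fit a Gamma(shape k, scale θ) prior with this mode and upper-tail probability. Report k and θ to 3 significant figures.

Gamma(k,θ) with k>1 has mode (k−1)θ, so θ = 17.9/(k−1).
Need P(X < 79.1) = 0.99 with θ tied to k this way. Start at k = 2, θ = 17.9: P(X<79.1) ≈ 0.935.
Too low — raise k to concentrate. Iterating converges to k ≈ 2.84.
Then θ = 17.9/(2.84−1) ≈ 9.72.

k ≈ 2.84, θ ≈ 9.72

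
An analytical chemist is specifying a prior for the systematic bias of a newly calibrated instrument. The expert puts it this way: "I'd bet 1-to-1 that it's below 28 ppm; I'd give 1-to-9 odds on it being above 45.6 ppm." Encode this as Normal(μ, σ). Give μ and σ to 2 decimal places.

The p-quantile of Normal(μ,σ) is μ + z_p·σ, with z_{0.5} = 0 and z_{0.9} = 1.282.
Eliminate σ: μ = (z₂·x₁ − z₁·x₂)/(z₂ − z₁) = (1.282·28 − (0)·45.6)/1.282 = 28.00.
Then σ = (x₂ − x₁)/(z₂ − z₁) = (45.6 − 28)/1.282 = 13.73.

μ = 28.00, σ = 13.73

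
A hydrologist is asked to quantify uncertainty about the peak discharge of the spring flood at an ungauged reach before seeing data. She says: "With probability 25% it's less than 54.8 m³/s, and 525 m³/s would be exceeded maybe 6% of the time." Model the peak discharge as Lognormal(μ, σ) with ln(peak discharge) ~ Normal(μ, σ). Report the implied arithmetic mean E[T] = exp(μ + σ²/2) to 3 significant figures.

If T ~ Lognormal(μ,σ) then ln T ~ Normal(μ,σ), so the p-quantile of ln T is μ + z_p·σ.
ln(54.8) = 4.004 and ln(525) = 6.263; z_{0.25} = -0.6745, z_{0.94} = 1.555.
σ = (6.263 − 4.004)/(1.555 − (-0.6745)) = 1.014.
μ = 4.004 − (-0.6745)·1.014 = 4.687.
E[T] = exp(μ + σ²/2) = exp(4.687 + 0.5138) = 181 m³/s.

E[T] ≈ 181 m³/s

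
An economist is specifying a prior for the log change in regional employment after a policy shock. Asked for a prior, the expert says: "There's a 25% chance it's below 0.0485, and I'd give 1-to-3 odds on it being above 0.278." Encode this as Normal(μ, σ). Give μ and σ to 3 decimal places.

The p-quantile of Normal(μ,σ) is μ + z_p·σ, with z_{0.25} = -0.6745 and z_{0.75} = 0.6745.
Eliminate σ: μ = (z₂·x₁ − z₁·x₂)/(z₂ − z₁) = (0.6745·0.0485 − (-0.6745)·0.278)/1.349 = 0.163.
Then σ = (x₂ − x₁)/(z₂ − z₁) = (0.278 − 0.0485)/1.349 = 0.170.

μ = 0.163, σ = 0.170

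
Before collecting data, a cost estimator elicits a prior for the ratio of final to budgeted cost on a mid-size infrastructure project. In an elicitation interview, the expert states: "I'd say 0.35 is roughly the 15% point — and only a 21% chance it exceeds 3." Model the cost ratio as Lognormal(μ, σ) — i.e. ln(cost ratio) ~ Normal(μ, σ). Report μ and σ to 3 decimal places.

If T ~ Lognormal(μ,σ) then ln T ~ Normal(μ,σ), so the p-quantile of ln T is μ + z_p·σ.
ln(0.35) = -1.05 and ln(3) = 1.099; z_{0.15} = -1.036, z_{0.79} = 0.8064.
σ = (1.099 − -1.05)/(0.8064 − (-1.036)) = 1.166.
μ = -1.05 − (-1.036)·1.166 = 0.158.

μ ≈ 0.158, σ ≈ 1.166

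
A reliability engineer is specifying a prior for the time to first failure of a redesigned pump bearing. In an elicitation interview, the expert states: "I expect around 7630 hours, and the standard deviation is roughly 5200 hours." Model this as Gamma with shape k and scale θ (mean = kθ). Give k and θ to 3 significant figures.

For Gamma(k, scale θ): mean = kθ, variance = kθ², so CV = 1/√k.
CV = SD/mean = 5200/7630 = 0.6815, hence k = 1/CV² = 2.15.
Then θ = mean/k = 7630/2.15 = 3540.

k ≈ 2.15, θ ≈ 3540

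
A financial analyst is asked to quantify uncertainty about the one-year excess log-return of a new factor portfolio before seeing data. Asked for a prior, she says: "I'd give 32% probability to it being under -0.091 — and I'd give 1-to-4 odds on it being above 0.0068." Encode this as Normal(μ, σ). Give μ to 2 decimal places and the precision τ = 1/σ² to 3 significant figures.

μ = -0.06, τ = 179

For Normal(μ,σ), the p-quantile is μ + z_p·σ. Here z_{0.32} = -0.4677, z_{0.8} = 0.8416.
So -0.091 = μ − 0.4677σ and 0.0068 = μ + 0.8416σ.
Subtracting: σ = (0.0068 − -0.091)/(0.8416 − (-0.4677)) = 0.07.
Then μ = -0.091 − (-0.4677)·0.07 = -0.06.
Precision τ = 1/σ² = 1/0.0747² = 179.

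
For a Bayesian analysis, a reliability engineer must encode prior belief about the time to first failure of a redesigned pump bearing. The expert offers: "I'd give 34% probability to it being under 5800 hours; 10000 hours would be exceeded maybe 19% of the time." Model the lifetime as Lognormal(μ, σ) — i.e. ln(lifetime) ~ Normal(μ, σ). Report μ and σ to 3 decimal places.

μ ≈ 8.840, σ ≈ 0.422

If T ~ Lognormal(μ,σ) then ln T ~ Normal(μ,σ), so the p-quantile of ln T is μ + z_p·σ.
ln(5800) = 8.666 and ln(10000) = 9.21; z_{0.34} = -0.4125, z_{0.81} = 0.8779.
σ = (9.21 − 8.666)/(0.8779 − (-0.4125)) = 0.422.
μ = 8.666 − (-0.4125)·0.422 = 8.840.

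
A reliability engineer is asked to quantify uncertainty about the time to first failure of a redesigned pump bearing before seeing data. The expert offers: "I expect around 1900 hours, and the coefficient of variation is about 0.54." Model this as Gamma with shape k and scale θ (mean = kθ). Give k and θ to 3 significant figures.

For Gamma(k, scale θ): mean = kθ, variance = kθ², so CV = 1/√k.
CV = 0.54, hence k = 1/CV² = 3.43.
Then θ = mean/k = 1900/3.43 = 554.

k ≈ 3.43, θ ≈ 554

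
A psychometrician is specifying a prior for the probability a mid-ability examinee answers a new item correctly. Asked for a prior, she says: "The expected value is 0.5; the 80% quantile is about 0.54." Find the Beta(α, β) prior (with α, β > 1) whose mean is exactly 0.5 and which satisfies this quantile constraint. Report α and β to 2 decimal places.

α ≈ 55.41, β ≈ 55.41

With mean 0.5 fixed, write α = 0.5s, β = 0.5s where s = α+β.
Need P(θ < 0.54) = 0.8 under Beta(0.5s, 0.5s). Normal approximation: (q−m)/√(m(1−m)/s) ≈ z_{0.8} = 0.842, so s ≈ 0.5·0.5·(0.842)²/(0.54−0.5)² = 110.7.
At s = 110.7: P(θ<0.54) ≈ 0.800. Adjusting to match 0.8 gives s ≈ 110.82.
So α = 0.5·110.82 ≈ 55.41, β = 0.5·110.82 ≈ 55.41.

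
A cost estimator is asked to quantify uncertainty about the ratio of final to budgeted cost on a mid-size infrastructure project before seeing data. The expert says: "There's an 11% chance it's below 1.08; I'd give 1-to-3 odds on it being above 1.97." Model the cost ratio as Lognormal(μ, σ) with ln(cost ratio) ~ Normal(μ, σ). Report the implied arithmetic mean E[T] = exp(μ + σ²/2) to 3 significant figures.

If T ~ Lognormal(μ,σ) then ln T ~ Normal(μ,σ), so the p-quantile of ln T is μ + z_p·σ.
ln(1.08) = 0.07696 and ln(1.97) = 0.678; z_{0.11} = -1.227, z_{0.75} = 0.6745.
σ = (0.678 − 0.07696)/(0.6745 − (-1.227)) = 0.316.
μ = 0.07696 − (-1.227)·0.316 = 0.465.
E[T] = exp(μ + σ²/2) = exp(0.465 + 0.0500) = 1.67.

E[T] ≈ 1.67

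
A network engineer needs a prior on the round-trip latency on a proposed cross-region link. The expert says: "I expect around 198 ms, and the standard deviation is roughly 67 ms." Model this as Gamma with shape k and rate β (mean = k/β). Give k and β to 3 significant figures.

For Gamma(k, rate β): mean = k/β, variance = k/β², so CV = 1/√k.
CV = SD/mean = 67/198 = 0.3384, hence k = 1/CV² = 8.73.
Then β = k/mean = 8.73/198 = 0.0441.

k ≈ 8.73, β ≈ 0.0441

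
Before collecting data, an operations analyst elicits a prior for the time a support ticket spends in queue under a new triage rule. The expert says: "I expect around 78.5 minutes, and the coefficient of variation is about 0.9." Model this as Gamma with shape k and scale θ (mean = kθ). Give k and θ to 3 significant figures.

k ≈ 1.23, θ ≈ 63.6

For Gamma(k, scale θ): mean = kθ, variance = kθ², so CV = 1/√k.
CV = 0.9, hence k = 1/CV² = 1.23.
Then θ = mean/k = 78.5/1.23 = 63.6.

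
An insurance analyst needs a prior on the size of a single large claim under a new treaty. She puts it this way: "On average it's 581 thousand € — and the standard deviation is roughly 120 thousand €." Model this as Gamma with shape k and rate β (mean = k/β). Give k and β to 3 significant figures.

k ≈ 23.4, β ≈ 0.0403

For Gamma(k, rate β): mean = k/β, variance = k/β², so CV = 1/√k.
CV = SD/mean = 120/581 = 0.2065, hence k = 1/CV² = 23.4.
Then β = k/mean = 23.4/581 = 0.0403.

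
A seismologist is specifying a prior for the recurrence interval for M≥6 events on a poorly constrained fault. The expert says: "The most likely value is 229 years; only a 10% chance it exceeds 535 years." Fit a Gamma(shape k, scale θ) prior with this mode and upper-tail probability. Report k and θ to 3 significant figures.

k ≈ 3.67, θ ≈ 85.7

Gamma(k,θ) with k>1 has mode (k−1)θ, so θ = 229/(k−1).
Need P(X < 535) = 0.9 with θ tied to k this way. Start at k = 2, θ = 229: P(X<535) ≈ 0.677.
Too low — raise k to concentrate. Iterating converges to k ≈ 3.67.
Then θ = 229/(3.67−1) ≈ 85.7.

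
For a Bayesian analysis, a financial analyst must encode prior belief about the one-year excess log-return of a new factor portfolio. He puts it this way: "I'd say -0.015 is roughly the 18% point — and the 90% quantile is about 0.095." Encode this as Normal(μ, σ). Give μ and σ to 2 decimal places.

For Normal(μ,σ), the p-quantile is μ + z_p·σ. Here z_{0.18} = -0.9154, z_{0.9} = 1.282.
So -0.015 = μ − 0.9154σ and 0.095 = μ + 1.282σ.
Subtracting: σ = (0.095 − -0.015)/(1.282 − (-0.9154)) = 0.05.
Then μ = -0.015 − (-0.9154)·0.05 = 0.03.

μ = 0.03, σ = 0.05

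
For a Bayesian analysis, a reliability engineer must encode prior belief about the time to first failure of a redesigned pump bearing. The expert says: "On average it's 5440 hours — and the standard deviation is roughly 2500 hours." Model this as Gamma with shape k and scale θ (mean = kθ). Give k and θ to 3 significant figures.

k ≈ 4.73, θ ≈ 1150

For Gamma(k, scale θ): mean = kθ, variance = kθ², so CV = 1/√k.
CV = SD/mean = 2500/5440 = 0.4596, hence k = 1/CV² = 4.73.
Then θ = mean/k = 5440/4.73 = 1150.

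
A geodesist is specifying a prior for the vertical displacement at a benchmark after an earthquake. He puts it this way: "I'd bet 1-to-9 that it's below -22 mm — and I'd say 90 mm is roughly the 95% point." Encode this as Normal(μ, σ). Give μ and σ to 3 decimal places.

For Normal(μ,σ), the p-quantile is μ + z_p·σ. Here z_{0.1} = -1.282, z_{0.95} = 1.645.
So -22 = μ − 1.282σ and 90 = μ + 1.645σ.
Subtracting: σ = (90 − -22)/(1.645 − (-1.282)) = 38.272.
Then μ = -22 − (-1.282)·38.272 = 27.048.

μ = 27.048, σ = 38.272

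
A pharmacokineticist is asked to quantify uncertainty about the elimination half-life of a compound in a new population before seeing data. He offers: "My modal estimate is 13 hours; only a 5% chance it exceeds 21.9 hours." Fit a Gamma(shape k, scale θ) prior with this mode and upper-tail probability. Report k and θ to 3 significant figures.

k ≈ 11.3, θ ≈ 1.27

Gamma(k,θ) with k>1 has mode (k−1)θ, so θ = 13/(k−1).
Need P(X < 21.9) = 0.95 with θ tied to k this way. Start at k = 2, θ = 13: P(X<21.9) ≈ 0.502.
Too low — raise k to concentrate. Iterating converges to k ≈ 11.3.
Then θ = 13/(11.3−1) ≈ 1.27.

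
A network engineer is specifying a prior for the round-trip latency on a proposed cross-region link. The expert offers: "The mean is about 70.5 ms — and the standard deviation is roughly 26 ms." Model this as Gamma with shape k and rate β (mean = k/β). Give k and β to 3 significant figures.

For Gamma(k, rate β): mean = k/β, variance = k/β², so CV = 1/√k.
CV = SD/mean = 26/70.5 = 0.3688, hence k = 1/CV² = 7.35.
Then β = k/mean = 7.35/70.5 = 0.104.

k ≈ 7.35, β ≈ 0.104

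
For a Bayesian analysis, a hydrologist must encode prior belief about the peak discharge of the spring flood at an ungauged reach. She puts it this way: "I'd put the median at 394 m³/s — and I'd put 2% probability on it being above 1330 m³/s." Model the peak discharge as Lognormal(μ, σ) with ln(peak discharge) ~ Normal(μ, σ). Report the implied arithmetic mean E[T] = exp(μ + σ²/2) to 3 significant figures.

If T ~ Lognormal(μ,σ) then ln T ~ Normal(μ,σ), so the p-quantile of ln T is μ + z_p·σ.
ln(394) = 5.976 and ln(1330) = 7.193; z_{0.5} = 0, z_{0.98} = 2.054.
σ = (7.193 − 5.976)/(2.054 − (0)) = 0.592.
μ = 5.976 − (0)·0.592 = 5.976.
E[T] = exp(μ + σ²/2) = exp(5.976 + 0.1755) = 470 m³/s.

E[T] ≈ 470 m³/s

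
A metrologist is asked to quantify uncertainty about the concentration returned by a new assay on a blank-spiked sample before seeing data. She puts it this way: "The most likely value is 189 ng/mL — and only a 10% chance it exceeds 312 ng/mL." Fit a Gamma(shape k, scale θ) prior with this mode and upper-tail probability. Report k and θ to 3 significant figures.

k ≈ 8.51, θ ≈ 25.2

Gamma(k,θ) with k>1 has mode (k−1)θ, so θ = 189/(k−1).
Need P(X < 312) = 0.9 with θ tied to k this way. Start at k = 2, θ = 189: P(X<312) ≈ 0.491.
Too low — raise k to concentrate. Iterating converges to k ≈ 8.51.
Then θ = 189/(8.51−1) ≈ 25.2.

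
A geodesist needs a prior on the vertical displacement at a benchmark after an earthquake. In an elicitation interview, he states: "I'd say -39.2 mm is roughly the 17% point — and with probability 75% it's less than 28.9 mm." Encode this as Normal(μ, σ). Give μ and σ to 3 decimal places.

μ = 0.697, σ = 41.814

The p-quantile of Normal(μ,σ) is μ + z_p·σ, with z_{0.17} = -0.9542 and z_{0.75} = 0.6745.
Eliminate σ: μ = (z₂·x₁ − z₁·x₂)/(z₂ − z₁) = (0.6745·-39.2 − (-0.9542)·28.9)/1.629 = 0.697.
Then σ = (x₂ − x₁)/(z₂ − z₁) = (28.9 − -39.2)/1.629 = 41.814.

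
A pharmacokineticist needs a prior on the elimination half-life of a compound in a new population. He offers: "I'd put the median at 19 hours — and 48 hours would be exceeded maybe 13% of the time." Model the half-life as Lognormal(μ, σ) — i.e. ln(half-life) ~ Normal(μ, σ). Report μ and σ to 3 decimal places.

If T ~ Lognormal(μ,σ) then ln T ~ Normal(μ,σ), so the p-quantile of ln T is μ + z_p·σ.
ln(19) = 2.944 and ln(48) = 3.871; z_{0.5} = 0, z_{0.87} = 1.126.
σ = (3.871 − 2.944)/(1.126 − (0)) = 0.823.
μ = 2.944 − (0)·0.823 = 2.944.

μ ≈ 2.944, σ ≈ 0.823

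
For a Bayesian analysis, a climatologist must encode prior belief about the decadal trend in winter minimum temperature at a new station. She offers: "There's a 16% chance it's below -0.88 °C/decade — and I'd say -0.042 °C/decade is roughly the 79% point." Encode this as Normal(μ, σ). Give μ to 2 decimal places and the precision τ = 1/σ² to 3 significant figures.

μ = -0.42, τ = 4.62

For Normal(μ,σ), the p-quantile is μ + z_p·σ. Here z_{0.16} = -0.9945, z_{0.79} = 0.8064.
So -0.88 = μ − 0.9945σ and -0.042 = μ + 0.8064σ.
Subtracting: σ = (-0.042 − -0.88)/(0.8064 − (-0.9945)) = 0.47.
Then μ = -0.88 − (-0.9945)·0.47 = -0.42.
Precision τ = 1/σ² = 1/0.4653² = 4.62.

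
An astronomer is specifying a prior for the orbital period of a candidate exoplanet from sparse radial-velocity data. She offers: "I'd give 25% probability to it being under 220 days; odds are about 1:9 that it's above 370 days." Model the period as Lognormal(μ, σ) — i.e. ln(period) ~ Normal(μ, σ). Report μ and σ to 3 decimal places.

If T ~ Lognormal(μ,σ) then ln T ~ Normal(μ,σ), so the p-quantile of ln T is μ + z_p·σ.
ln(220) = 5.394 and ln(370) = 5.914; z_{0.25} = -0.6745, z_{0.9} = 1.282.
σ = (5.914 − 5.394)/(1.282 − (-0.6745)) = 0.266.
μ = 5.394 − (-0.6745)·0.266 = 5.573.

μ ≈ 5.573, σ ≈ 0.266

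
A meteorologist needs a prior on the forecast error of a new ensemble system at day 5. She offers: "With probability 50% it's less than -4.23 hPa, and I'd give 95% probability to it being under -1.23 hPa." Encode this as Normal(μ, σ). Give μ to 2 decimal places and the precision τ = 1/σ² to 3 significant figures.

μ = -4.23, τ = 0.301

For Normal(μ,σ), the p-quantile is μ + z_p·σ. Here z_{0.5} = 0, z_{0.95} = 1.645.
So -4.23 = μ + 0σ and -1.23 = μ + 1.645σ.
Subtracting: σ = (-1.23 − -4.23)/(1.645 − (0)) = 1.82.
Then μ = -4.23 − (0)·1.82 = -4.23.
Precision τ = 1/σ² = 1/1.824² = 0.301.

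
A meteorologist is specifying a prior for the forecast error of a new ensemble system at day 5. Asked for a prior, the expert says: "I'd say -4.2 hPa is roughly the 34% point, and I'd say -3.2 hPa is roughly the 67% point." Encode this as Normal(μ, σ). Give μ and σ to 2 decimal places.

For Normal(μ,σ), the p-quantile is μ + z_p·σ. Here z_{0.34} = -0.4125, z_{0.67} = 0.4399.
So -4.2 = μ − 0.4125σ and -3.2 = μ + 0.4399σ.
Subtracting: σ = (-3.2 − -4.2)/(0.4399 − (-0.4125)) = 1.17.
Then μ = -4.2 − (-0.4125)·1.17 = -3.72.

μ = -3.72, σ = 1.17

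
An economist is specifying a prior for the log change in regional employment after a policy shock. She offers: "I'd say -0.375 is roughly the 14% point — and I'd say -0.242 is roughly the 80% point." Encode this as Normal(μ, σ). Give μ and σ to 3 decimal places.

The p-quantile of Normal(μ,σ) is μ + z_p·σ, with z_{0.14} = -1.08 and z_{0.8} = 0.8416.
Eliminate σ: μ = (z₂·x₁ − z₁·x₂)/(z₂ − z₁) = (0.8416·-0.375 − (-1.08)·-0.242)/1.922 = -0.300.
Then σ = (x₂ − x₁)/(z₂ − z₁) = (-0.242 − -0.375)/1.922 = 0.069.

μ = -0.300, σ = 0.069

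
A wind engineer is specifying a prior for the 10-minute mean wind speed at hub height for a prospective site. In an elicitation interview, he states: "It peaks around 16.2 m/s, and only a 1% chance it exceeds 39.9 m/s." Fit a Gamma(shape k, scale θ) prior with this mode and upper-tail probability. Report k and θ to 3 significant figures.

Gamma(k,θ) with k>1 has mode (k−1)θ, so θ = 16.2/(k−1).
Need P(X < 39.9) = 0.99 with θ tied to k this way. Start at k = 2, θ = 16.2: P(X<39.9) ≈ 0.705.
Too low — raise k to concentrate. Iterating converges to k ≈ 6.8.
Then θ = 16.2/(6.8−1) ≈ 2.8.

k ≈ 6.8, θ ≈ 2.8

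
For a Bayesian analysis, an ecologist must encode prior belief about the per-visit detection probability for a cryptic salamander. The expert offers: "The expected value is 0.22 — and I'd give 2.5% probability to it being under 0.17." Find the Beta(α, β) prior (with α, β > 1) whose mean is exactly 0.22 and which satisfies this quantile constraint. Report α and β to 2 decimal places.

α ≈ 52.82, β ≈ 187.27

With mean 0.22 fixed, write α = 0.22s, β = 0.78s where s = α+β.
Need P(θ < 0.17) = 0.025 under Beta(0.22s, 0.78s). Normal approximation: (q−m)/√(m(1−m)/s) ≈ z_{0.025} = -1.96, so s ≈ 0.22·0.78·(-1.96)²/(0.17−0.22)² = 263.7.
At s = 263.7: P(θ<0.17) ≈ 0.020. Adjusting to match 0.025 gives s ≈ 240.10.
So α = 0.22·240.10 ≈ 52.82, β = 0.78·240.10 ≈ 187.27.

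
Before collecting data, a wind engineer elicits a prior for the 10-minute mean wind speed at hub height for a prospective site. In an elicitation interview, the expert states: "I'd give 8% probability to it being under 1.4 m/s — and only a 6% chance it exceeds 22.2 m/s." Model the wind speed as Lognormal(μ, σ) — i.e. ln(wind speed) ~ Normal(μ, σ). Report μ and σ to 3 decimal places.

If T ~ Lognormal(μ,σ) then ln T ~ Normal(μ,σ), so the p-quantile of ln T is μ + z_p·σ.
ln(1.4) = 0.3365 and ln(22.2) = 3.1; z_{0.08} = -1.405, z_{0.94} = 1.555.
σ = (3.1 − 0.3365)/(1.555 − (-1.405)) = 0.934.
μ = 0.3365 − (-1.405)·0.934 = 1.648.

μ ≈ 1.648, σ ≈ 0.934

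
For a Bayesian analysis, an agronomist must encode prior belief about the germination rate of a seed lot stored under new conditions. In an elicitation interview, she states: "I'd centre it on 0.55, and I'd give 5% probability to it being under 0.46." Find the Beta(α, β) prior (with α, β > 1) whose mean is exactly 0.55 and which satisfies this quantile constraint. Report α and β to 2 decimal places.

With mean 0.55 fixed, write α = 0.55s, β = 0.45s where s = α+β.
Need P(θ < 0.46) = 0.05 under Beta(0.55s, 0.45s). Normal approximation: (q−m)/√(m(1−m)/s) ≈ z_{0.05} = -1.64, so s ≈ 0.55·0.45·(-1.64)²/(0.46−0.55)² = 82.7.
At s = 82.7: P(θ<0.46) ≈ 0.050. Adjusting to match 0.05 gives s ≈ 83.08.
So α = 0.55·83.08 ≈ 45.69, β = 0.45·83.08 ≈ 37.38.

α ≈ 45.69, β ≈ 37.38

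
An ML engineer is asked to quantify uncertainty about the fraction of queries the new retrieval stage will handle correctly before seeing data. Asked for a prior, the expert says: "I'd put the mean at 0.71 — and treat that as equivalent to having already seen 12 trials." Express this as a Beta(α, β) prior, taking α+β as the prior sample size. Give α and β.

α = 8.52, β = 3.48

Under the effective-sample-size interpretation, Beta(α, β) has prior mean α/(α+β) and prior sample size α+β.
So α+β = 12 and α/(α+β) = 0.71, giving α = 0.71·12 = 8.52 and β = 12 − 8.52 = 3.48.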